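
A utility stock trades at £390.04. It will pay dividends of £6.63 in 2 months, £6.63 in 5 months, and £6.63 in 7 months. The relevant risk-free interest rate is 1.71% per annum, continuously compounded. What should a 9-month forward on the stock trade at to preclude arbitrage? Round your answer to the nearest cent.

PV(dividends) I = 6.63·e^(−0.0171·2/12) + 6.63·e^(−0.0171·5/12) + 6.63·e^(−0.0171·7/12)
I = 6.6111 + 6.5829 + 6.5642 = 19.7582
F = (S − I)·e^(rT) = (390.04 − 19.7582) · e^(0.0171·9/12)
= 370.2818 · e^0.012825 = 370.2818 × 1.012908 = £375.06

£375.06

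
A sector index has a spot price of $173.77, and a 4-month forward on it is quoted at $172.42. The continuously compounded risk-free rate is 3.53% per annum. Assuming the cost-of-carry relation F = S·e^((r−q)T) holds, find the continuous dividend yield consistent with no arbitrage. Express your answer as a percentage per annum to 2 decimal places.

5.87%

From F = S·e^((r−q)T): (r − q) = ln(F/S)/T
ln(172.42/173.77) = ln(0.992231) = -0.007799
(r − q) = -0.007799 / (4/12) = -0.023397
q = r − ln(F/S)/T = 0.0353 + 0.023397 = 0.058697
q = 5.87%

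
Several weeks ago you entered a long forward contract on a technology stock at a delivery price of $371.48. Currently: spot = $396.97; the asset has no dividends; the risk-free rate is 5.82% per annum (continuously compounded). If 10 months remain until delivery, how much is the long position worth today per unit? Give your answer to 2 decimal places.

$43.08

Current fair forward for the remaining 10 months: F = S·e^(r·T), r = 0.0582
F = 396.97 · e^(0.0582 × 10/12) = 396.97 × 1.049695 = 416.6974
Value of long forward = (F − K)·e^(−rT) = (416.6974 − 371.48) · e^(−0.0582·10/12)
= 45.2174 × 0.952657 = 43.08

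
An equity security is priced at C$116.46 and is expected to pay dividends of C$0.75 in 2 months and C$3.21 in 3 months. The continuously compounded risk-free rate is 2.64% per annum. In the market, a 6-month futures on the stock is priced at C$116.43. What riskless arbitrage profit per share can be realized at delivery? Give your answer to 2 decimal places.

C$2.41 per share

PV(dividends) I = 0.75·e^(−0.0264·2/12) + 3.21·e^(−0.0264·3/12) = 3.9356
Fair futures F* = (S − I)·e^(rT) = (116.46 − 3.9356)·e^0.013200 = 112.5244 × 1.013288 = 114.0196
Market C$116.43 > fair 114.0196: forward overpriced → cash-and-carry (borrow at r, buy the stock and collect the dividends, short the forward).
Profit at T = |F_mkt − F*| = |116.43 − 114.0196| = C$2.41 per share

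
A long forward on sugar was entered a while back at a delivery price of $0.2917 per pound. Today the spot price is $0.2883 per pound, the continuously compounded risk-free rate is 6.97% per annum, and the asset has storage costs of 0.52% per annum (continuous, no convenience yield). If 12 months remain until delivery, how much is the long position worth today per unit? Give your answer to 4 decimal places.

Current fair forward for the remaining 12 months: F = S·e^((r + u)·T), (r + u) = 0.0697 + 0.0052 = 0.0749
F = 0.2883 · e^(0.0749 × 12/12) = 0.2883 × 1.077776 = 0.3107
Value of long forward = (F − K)·e^(−rT) = (0.3107 − 0.2917) · e^(−0.0697·12/12)
= 0.0190 × 0.932674 = 0.0177

$0.0177 per pound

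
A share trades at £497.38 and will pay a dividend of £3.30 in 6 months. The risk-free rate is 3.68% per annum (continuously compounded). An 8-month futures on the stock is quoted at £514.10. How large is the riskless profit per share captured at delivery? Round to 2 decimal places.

PV(dividends) I = 3.30·e^(−0.0368·6/12) = 3.2398
Fair futures F* = (S − I)·e^(rT) = (497.38 − 3.2398)·e^0.024533 = 494.1402 × 1.024836 = 506.4127
Market £514.10 > fair 506.4127: forward overpriced → cash-and-carry (borrow at r, buy the stock and collect the dividends, short the forward).
Profit at T = |F_mkt − F*| = |514.10 − 506.4127| = £7.69 per share

£7.69 per share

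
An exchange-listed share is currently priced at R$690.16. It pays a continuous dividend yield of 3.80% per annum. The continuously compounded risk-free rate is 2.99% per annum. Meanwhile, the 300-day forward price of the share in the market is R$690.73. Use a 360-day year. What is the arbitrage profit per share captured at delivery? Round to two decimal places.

Fair forward: F* = S·e^(carry·T), with carry = (r − q) = 0.0299 − 0.0380 = -0.0081
F* = 690.16 · e^(-0.0081 × 300/360) = 690.16 · e^-0.006750 = 690.16 × 0.993273 = R$685.5173
Market R$690.73 > fair R$685.5173: forward overpriced → cash-and-carry (buy spot, short the forward).
At maturity, profit = |F_mkt − F*| = |690.73 − 685.5173| = R$5.21 per share

R$5.21 per share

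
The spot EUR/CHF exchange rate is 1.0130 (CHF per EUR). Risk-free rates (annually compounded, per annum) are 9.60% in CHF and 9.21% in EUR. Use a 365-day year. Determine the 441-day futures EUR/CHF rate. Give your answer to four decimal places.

1.0174

By covered interest parity, F = S · (1+r_CHF)^T / (1+r_EUR)^T
= 1.0130 × 1.117120 / 1.112319 = 1.0130 × 1.004316
F = 1.0174 CHF per EUR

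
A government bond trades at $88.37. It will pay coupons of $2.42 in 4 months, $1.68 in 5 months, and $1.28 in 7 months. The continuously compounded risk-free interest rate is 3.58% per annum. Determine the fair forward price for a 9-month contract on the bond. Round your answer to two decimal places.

$85.33

PV(coupons) I = 2.42·e^(−0.0358·4/12) + 1.68·e^(−0.0358·5/12) + 1.28·e^(−0.0358·7/12)
I = 2.3913 + 1.6551 + 1.2535 = 5.2999
F = (S − I)·e^(rT) = (88.37 − 5.2999) · e^(0.0358·9/12)
= 83.0701 · e^0.026850 = 83.0701 × 1.027214 = $85.33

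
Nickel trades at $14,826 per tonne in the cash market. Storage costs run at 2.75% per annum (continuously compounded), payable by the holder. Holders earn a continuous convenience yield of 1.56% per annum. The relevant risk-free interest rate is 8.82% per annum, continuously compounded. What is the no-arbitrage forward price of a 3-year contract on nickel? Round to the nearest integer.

Net carry = r + u − y = 0.0882 + 0.0275 − 0.0156 = 0.1001
F = S·e^((r+u−y)T) = 14826 · e^(0.1001 × 3) = 14826 · e^0.300300
= 14826 × 1.350264 = $20,019 per tonne

$20,019 per tonne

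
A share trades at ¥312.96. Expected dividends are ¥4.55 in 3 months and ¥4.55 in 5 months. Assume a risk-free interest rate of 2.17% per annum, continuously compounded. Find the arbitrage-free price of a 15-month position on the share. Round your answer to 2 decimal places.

PV(dividends) I = 4.55·e^(−0.0217·3/12) + 4.55·e^(−0.0217·5/12)
I = 4.5254 + 4.5090 = 9.0344
F = (S − I)·e^(rT) = (312.96 − 9.0344) · e^(0.0217·15/12)
= 303.9256 · e^0.027125 = 303.9256 × 1.027496 = ¥312.28

¥312.28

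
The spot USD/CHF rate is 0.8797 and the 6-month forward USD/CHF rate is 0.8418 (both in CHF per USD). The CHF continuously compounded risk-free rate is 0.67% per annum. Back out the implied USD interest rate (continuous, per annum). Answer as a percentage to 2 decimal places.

F = S·e^((r_CHF − r_USD)T) ⇒ r_USD = r_CHF − ln(F/S)/T
ln(0.8418/0.8797) = -0.044038; /(6/12) = -0.088076
r_USD = 0.0067 + 0.088076 = 0.094776
r_USD = 9.48%

9.48%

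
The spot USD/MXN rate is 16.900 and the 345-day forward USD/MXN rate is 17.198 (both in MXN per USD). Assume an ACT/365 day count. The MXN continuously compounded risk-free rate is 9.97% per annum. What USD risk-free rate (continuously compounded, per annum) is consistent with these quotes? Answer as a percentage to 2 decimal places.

8.12%

F = S·e^((r_MXN − r_USD)T) ⇒ r_USD = r_MXN − ln(F/S)/T
ln(17.198/16.900) = 0.017479; /(345/365) = 0.018492
r_USD = 0.0997 − 0.018492 = 0.081208
r_USD = 8.12%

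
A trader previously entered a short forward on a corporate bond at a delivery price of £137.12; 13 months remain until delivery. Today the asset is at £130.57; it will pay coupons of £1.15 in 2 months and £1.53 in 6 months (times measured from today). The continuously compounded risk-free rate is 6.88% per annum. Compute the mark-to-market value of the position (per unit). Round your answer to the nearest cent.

-£0.68

PV(remaining coupons) I = 1.15·e^(−0.0688·2/12) + 1.53·e^(−0.0688·6/12) = 2.6152
Current forward F = (S − I)·e^(rT) = (130.57 − 2.6152)·e^(0.0688·13/12) = 127.9548 × 1.077381 = 137.8561
Value (long) = (F − K)·e^(−rT) = (137.8561 − 137.12) × 0.928177 = 0.6832
Short position value = −(long value) = -£0.68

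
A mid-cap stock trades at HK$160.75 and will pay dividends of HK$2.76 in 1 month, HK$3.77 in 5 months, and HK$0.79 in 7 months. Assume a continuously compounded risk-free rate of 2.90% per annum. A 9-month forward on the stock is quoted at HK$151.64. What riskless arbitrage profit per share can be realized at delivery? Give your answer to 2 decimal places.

HK$5.23 per share

PV(dividends) I = 2.76·e^(−0.0290·1/12) + 3.77·e^(−0.0290·5/12) + 0.79·e^(−0.0290·7/12) = 7.2548
Fair forward F* = (S − I)·e^(rT) = (160.75 − 7.2548)·e^0.021750 = 153.4952 × 1.021988 = 156.8703
Market HK$151.64 < fair 156.8703: forward underpriced → reverse cash-and-carry (short the stock, invest proceeds at r, pay the dividends, go long the forward).
Profit at T = |F_mkt − F*| = |151.64 − 156.8703| = HK$5.23 per share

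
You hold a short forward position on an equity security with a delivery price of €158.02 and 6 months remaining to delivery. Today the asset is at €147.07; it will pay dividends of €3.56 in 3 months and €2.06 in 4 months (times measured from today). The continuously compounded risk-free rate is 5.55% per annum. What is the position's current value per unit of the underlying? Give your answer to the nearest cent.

€12.16

PV(remaining dividends) I = 3.56·e^(−0.0555·3/12) + 2.06·e^(−0.0555·4/12) = 5.5332
Current forward F = (S − I)·e^(rT) = (147.07 − 5.5332)·e^(0.0555·6/12) = 141.5368 × 1.028139 = 145.5195
Value (long) = (F − K)·e^(−rT) = (145.5195 − 158.02) × 0.972631 = -12.1584
Short position value = −(long value) = €12.16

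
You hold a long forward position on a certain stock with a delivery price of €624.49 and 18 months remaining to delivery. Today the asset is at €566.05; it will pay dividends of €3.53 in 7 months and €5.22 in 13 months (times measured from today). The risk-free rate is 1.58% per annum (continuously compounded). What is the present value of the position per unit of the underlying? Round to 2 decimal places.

PV(remaining dividends) I = 3.53·e^(−0.0158·7/12) + 5.22·e^(−0.0158·13/12) = 8.6290
Current forward F = (S − I)·e^(rT) = (566.05 − 8.6290)·e^(0.0158·18/12) = 557.4210 × 1.023983 = 570.7896
Value (long) = (F − K)·e^(−rT) = (570.7896 − 624.49) × 0.976579 = -52.4427
Value = -€52.44

-€52.44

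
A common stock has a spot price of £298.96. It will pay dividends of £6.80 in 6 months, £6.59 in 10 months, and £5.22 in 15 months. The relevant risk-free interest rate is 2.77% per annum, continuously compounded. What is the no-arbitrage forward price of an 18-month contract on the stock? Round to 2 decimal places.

£292.68

PV(dividends) I = 6.80·e^(−0.0277·6/12) + 6.59·e^(−0.0277·10/12) + 5.22·e^(−0.0277·15/12)
I = 6.7065 + 6.4396 + 5.0424 = 18.1885
F = (S − I)·e^(rT) = (298.96 − 18.1885) · e^(0.0277·18/12)
= 280.7715 · e^0.041550 = 280.7715 × 1.042425 = £292.68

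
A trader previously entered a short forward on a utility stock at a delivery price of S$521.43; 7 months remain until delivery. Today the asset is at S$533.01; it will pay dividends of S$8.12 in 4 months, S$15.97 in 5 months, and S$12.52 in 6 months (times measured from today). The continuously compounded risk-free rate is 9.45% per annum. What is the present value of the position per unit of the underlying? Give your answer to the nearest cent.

-S$4.38

PV(remaining dividends) I = 8.12·e^(−0.0945·4/12) + 15.97·e^(−0.0945·5/12) + 12.52·e^(−0.0945·6/12) = 35.1638
Current forward F = (S − I)·e^(rT) = (533.01 − 35.1638)·e^(0.0945·7/12) = 497.8462 × 1.056673 = 526.0606
Value (long) = (F − K)·e^(−rT) = (526.0606 − 521.43) × 0.946367 = 4.3822
Short position value = −(long value) = -S$4.38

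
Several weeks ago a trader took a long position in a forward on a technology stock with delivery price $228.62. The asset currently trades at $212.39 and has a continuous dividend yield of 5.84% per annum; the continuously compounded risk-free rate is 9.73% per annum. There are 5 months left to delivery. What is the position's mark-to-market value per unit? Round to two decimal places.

-$12.25

Current fair forward for the remaining 5 months: F = S·e^((r − q)·T), (r − q) = 0.0973 − 0.0584 = 0.0389
F = 212.39 · e^(0.0389 × 5/12) = 212.39 × 1.016340 = 215.8605
Value of long forward = (F − K)·e^(−rT) = (215.8605 − 228.62) · e^(−0.0973·5/12)
= -12.7595 × 0.960269 = -12.25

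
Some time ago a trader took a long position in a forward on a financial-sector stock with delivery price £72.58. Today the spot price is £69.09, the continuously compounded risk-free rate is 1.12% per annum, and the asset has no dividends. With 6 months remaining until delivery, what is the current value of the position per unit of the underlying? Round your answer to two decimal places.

-£3.08

Current fair forward for the remaining 6 months: F = S·e^(r·T), r = 0.0112
F = 69.09 · e^(0.0112 × 6/12) = 69.09 × 1.005616 = 69.4780
Value of long forward = (F − K)·e^(−rT) = (69.4780 − 72.58) · e^(−0.0112·6/12)
= -3.1020 × 0.994416 = -3.08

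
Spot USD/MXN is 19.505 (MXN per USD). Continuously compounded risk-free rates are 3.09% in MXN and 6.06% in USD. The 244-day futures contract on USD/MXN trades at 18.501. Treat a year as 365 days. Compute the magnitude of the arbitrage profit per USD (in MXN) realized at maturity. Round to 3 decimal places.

0.621 per USD (in MXN)

Fair futures: F* = S·e^(carry·T), with carry = (r_MXN − r_USD) = 0.0309 − 0.0606 = -0.0297
F* = 19.505 · e^(-0.0297 × 244/365) = 19.505 · e^-0.019854 = 19.505 × 0.980342 = 19.1216
Market 18.501 < fair 19.1216: forward underpriced → reverse cash-and-carry (short spot, go long the forward).
At maturity, profit = |F_mkt − F*| = |18.501 − 19.1216| = 0.621 per USD (in MXN)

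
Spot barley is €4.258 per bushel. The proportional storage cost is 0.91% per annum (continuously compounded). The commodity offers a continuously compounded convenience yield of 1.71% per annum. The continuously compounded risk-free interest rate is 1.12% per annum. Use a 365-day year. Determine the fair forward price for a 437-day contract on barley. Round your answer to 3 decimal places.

€4.274 per bushel

Net carry = r + u − y = 0.0112 + 0.0091 − 0.0171 = 0.0032
F = S·e^((r+u−y)T) = 4.258 · e^(0.0032 × 437/365) = 4.258 · e^0.003831
= 4.258 × 1.003838 = €4.274 per bushel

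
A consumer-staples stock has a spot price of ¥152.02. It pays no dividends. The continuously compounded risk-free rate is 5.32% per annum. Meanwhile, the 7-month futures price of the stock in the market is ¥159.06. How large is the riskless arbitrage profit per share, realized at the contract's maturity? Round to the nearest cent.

Fair futures: F* = S·e^(carry·T), with carry = r = 0.0532
F* = 152.02 · e^(0.0532 × 7/12) = 152.02 · e^0.031033 = 152.02 × 1.031520 = ¥156.8117
Market ¥159.06 > fair ¥156.8117: forward overpriced → cash-and-carry (buy spot, short the forward).
At maturity, profit = |F_mkt − F*| = |159.06 − 156.8117| = ¥2.25 per share

¥2.25 per share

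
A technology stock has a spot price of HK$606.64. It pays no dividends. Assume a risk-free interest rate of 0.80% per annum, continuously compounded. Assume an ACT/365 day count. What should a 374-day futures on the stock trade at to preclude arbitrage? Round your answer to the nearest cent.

HK$611.63

F = S·e^(rT) = 606.64 · e^(0.0080 × 374/365)
= 606.64 · e^0.008197 = 606.64 × 1.008231
F = HK$611.63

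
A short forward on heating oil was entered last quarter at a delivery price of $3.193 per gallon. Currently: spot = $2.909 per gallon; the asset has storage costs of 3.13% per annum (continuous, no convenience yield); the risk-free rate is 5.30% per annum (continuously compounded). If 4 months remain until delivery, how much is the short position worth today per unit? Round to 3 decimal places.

$0.198 per gallon

Current fair forward for the remaining 4 months: F = S·e^((r + u)·T), (r + u) = 0.0530 + 0.0313 = 0.0843
F = 2.909 · e^(0.0843 × 4/12) = 2.909 × 1.028499 = 2.9919
Value of long forward = (F − K)·e^(−rT) = (2.9919 − 3.193) · e^(−0.0530·4/12)
= -0.2011 × 0.982488 = -0.198
Short position value = −(long value) = $0.198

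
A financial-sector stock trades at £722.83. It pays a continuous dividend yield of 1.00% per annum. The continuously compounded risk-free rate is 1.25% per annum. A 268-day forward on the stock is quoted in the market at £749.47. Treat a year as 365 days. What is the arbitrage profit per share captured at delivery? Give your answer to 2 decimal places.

Fair forward: F* = S·e^(carry·T), with carry = (r − q) = 0.0125 − 0.0100 = 0.0025
F* = 722.83 · e^(0.0025 × 268/365) = 722.83 · e^0.001836 = 722.83 × 1.001838 = £724.1586
Market £749.47 > fair £724.1586: forward overpriced → cash-and-carry (buy spot, short the forward).
At maturity, profit = |F_mkt − F*| = |749.47 − 724.1586| = £25.31 per share

£25.31 per share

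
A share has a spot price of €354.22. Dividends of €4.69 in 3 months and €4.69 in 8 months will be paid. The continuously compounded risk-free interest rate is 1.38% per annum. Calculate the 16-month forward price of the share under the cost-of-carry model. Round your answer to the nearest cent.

€351.30

PV(dividends) I = 4.69·e^(−0.0138·3/12) + 4.69·e^(−0.0138·8/12)
I = 4.6738 + 4.6470 = 9.3208
F = (S − I)·e^(rT) = (354.22 − 9.3208) · e^(0.0138·16/12)
= 344.8992 · e^0.018400 = 344.8992 × 1.018570 = €351.30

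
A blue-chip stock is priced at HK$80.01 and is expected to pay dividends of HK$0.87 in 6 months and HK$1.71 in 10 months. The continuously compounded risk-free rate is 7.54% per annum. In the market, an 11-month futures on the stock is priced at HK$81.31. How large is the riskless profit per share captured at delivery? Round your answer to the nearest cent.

PV(dividends) I = 0.87·e^(−0.0754·6/12) + 1.71·e^(−0.0754·10/12) = 2.4437
Fair futures F* = (S − I)·e^(rT) = (80.01 − 2.4437)·e^0.069117 = 77.5663 × 1.071562 = 83.1171
Market HK$81.31 < fair 83.1171: forward underpriced → reverse cash-and-carry (short the stock, invest proceeds at r, pay the dividends, go long the forward).
Profit at T = |F_mkt − F*| = |81.31 − 83.1171| = HK$1.81 per share

HK$1.81 per share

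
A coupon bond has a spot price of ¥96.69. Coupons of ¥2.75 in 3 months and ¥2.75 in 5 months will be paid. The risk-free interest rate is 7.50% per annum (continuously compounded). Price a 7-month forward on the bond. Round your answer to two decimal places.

¥95.41

PV(coupons) I = 2.75·e^(−0.0750·3/12) + 2.75·e^(−0.0750·5/12)
I = 2.6989 + 2.6654 = 5.3643
F = (S − I)·e^(rT) = (96.69 − 5.3643) · e^(0.0750·7/12)
= 91.3257 · e^0.043750 = 91.3257 × 1.044721 = ¥95.41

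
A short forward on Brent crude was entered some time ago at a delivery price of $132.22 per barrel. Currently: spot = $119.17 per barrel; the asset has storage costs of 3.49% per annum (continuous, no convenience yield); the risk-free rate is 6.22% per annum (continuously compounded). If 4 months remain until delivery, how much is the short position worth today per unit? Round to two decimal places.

Current fair forward for the remaining 4 months: F = S·e^((r + u)·T), (r + u) = 0.0622 + 0.0349 = 0.0971
F = 119.17 · e^(0.0971 × 4/12) = 119.17 × 1.032896 = 123.0902
Value of long forward = (F − K)·e^(−rT) = (123.0902 − 132.22) · e^(−0.0622·4/12)
= -9.1298 × 0.979480 = -8.94
Short position value = −(long value) = $8.94

$8.94 per barrel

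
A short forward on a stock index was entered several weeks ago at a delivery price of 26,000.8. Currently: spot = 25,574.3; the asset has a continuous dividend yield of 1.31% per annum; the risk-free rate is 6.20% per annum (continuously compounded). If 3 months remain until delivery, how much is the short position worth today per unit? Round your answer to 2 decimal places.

110.21

Current fair forward for the remaining 3 months: F = S·e^((r − q)·T), (r − q) = 0.0620 − 0.0131 = 0.0489
F = 25574.3 · e^(0.0489 × 3/12) = 25574.3 × 1.01230003 = 25888.8647
Value of long forward = (F − K)·e^(−rT) = (25888.8647 − 26000.8) · e^(−0.0620·3/12)
= -111.9353 × 0.98461951 = -110.21
Short position value = −(long value) = 110.21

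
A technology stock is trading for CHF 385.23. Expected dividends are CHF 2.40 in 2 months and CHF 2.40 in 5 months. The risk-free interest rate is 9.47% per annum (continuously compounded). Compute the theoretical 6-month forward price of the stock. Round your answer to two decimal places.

CHF 399.01

PV(dividends) I = 2.40·e^(−0.0947·2/12) + 2.40·e^(−0.0947·5/12)
I = 2.3624 + 2.3071 = 4.6695
F = (S − I)·e^(rT) = (385.23 − 4.6695) · e^(0.0947·6/12)
= 380.5605 · e^0.047350 = 380.5605 × 1.048489 = CHF 399.01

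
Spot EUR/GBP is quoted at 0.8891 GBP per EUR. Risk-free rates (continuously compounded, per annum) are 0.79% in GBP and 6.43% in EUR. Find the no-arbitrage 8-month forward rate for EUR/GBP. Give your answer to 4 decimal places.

0.8563

F = S·e^((r_GBP − r_EUR)T) = 0.8891 · e^((0.0079 − 0.0643) × 8/12)
= 0.8891 · e^-0.037600 = 0.8891 × 0.963098
F = 0.8563 GBP per EUR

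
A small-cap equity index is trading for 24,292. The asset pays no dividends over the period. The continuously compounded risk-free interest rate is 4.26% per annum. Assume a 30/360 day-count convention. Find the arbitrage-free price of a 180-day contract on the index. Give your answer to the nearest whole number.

F = S·e^(rT) = 24292 · e^(0.0426 × 180/360)
= 24292 · e^0.021300 = 24292 × 1.021528
F = 24,815

24,815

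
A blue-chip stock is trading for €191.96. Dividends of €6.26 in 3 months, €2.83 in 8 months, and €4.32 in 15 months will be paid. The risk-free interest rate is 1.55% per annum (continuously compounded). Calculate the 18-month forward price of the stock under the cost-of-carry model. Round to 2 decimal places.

PV(dividends) I = 6.26·e^(−0.0155·3/12) + 2.83·e^(−0.0155·8/12) + 4.32·e^(−0.0155·15/12)
I = 6.2358 + 2.8009 + 4.2371 = 13.2738
F = (S − I)·e^(rT) = (191.96 − 13.2738) · e^(0.0155·18/12)
= 178.6862 · e^0.023250 = 178.6862 × 1.023522 = €182.89

€182.89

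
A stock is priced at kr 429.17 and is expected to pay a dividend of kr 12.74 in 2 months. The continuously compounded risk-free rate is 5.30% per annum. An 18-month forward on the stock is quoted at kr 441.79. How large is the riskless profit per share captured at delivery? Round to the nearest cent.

kr 9.22 per share

PV(dividends) I = 12.74·e^(−0.0530·2/12) = 12.6280
Fair forward F* = (S − I)·e^(rT) = (429.17 − 12.6280)·e^0.079500 = 416.5420 × 1.082746 = 451.0092
Market kr 441.79 < fair 451.0092: forward underpriced → reverse cash-and-carry (short the stock, invest proceeds at r, pay the dividends, go long the forward).
Profit at T = |F_mkt − F*| = |441.79 − 451.0092| = kr 9.22 per share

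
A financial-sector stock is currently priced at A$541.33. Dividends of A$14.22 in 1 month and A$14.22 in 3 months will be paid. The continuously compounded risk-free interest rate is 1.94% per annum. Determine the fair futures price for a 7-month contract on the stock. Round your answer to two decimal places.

PV(dividends) I = 14.22·e^(−0.0194·1/12) + 14.22·e^(−0.0194·3/12)
I = 14.1970 + 14.1512 = 28.3482
F = (S − I)·e^(rT) = (541.33 − 28.3482) · e^(0.0194·7/12)
= 512.9818 · e^0.011317 = 512.9818 × 1.011381 = A$518.82

A$518.82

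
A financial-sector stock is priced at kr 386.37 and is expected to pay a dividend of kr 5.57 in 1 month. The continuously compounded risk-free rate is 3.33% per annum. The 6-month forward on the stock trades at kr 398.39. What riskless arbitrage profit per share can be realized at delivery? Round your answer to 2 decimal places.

kr 11.18 per share

PV(dividends) I = 5.57·e^(−0.0333·1/12) = 5.5546
Fair forward F* = (S − I)·e^(rT) = (386.37 − 5.5546)·e^0.016650 = 380.8154 × 1.016789 = 387.2089
Market kr 398.39 > fair 387.2089: forward overpriced → cash-and-carry (borrow at r, buy the stock and collect the dividends, short the forward).
Profit at T = |F_mkt − F*| = |398.39 − 387.2089| = kr 11.18 per share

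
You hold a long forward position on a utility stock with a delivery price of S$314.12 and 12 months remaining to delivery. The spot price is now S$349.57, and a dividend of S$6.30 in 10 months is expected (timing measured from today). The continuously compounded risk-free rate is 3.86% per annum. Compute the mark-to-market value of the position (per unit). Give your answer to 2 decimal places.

PV(remaining dividends) I = 6.30·e^(−0.0386·10/12) = 6.1006
Current forward F = (S − I)·e^(rT) = (349.57 − 6.1006)·e^(0.0386·12/12) = 343.4694 × 1.039355 = 356.9866
Value (long) = (F − K)·e^(−rT) = (356.9866 − 314.12) × 0.962135 = 41.2435
Value = S$41.24

S$41.24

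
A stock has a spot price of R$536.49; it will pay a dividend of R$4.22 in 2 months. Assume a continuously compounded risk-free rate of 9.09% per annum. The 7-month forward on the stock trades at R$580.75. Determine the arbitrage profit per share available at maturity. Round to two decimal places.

R$19.43 per share

PV(dividends) I = 4.22·e^(−0.0909·2/12) = 4.1565
Fair forward F* = (S − I)·e^(rT) = (536.49 − 4.1565)·e^0.053025 = 532.3335 × 1.054456 = 561.3223
Market R$580.75 > fair 561.3223: forward overpriced → cash-and-carry (borrow at r, buy the stock and collect the dividends, short the forward).
Profit at T = |F_mkt − F*| = |580.75 − 561.3223| = R$19.43 per share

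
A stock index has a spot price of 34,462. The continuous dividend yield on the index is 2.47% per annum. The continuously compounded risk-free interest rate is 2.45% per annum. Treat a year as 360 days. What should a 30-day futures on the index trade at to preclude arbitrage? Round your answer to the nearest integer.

F = S·e^((r − q)T) = 34462 · e^((0.0245 − 0.0247) × 30/360)
= 34462 · e^-0.000017 = 34462 × 0.999983
F = 34,461

34,461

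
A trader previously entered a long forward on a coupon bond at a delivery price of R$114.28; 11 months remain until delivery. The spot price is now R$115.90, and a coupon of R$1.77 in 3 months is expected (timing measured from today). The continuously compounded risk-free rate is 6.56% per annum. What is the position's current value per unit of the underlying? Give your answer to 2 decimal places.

PV(remaining coupons) I = 1.77·e^(−0.0656·3/12) = 1.7412
Current forward F = (S − I)·e^(rT) = (115.90 − 1.7412)·e^(0.0656·11/12) = 114.1588 × 1.061978 = 121.2341
Value (long) = (F − K)·e^(−rT) = (121.2341 − 114.28) × 0.941639 = 6.5483
Value = R$6.55

R$6.55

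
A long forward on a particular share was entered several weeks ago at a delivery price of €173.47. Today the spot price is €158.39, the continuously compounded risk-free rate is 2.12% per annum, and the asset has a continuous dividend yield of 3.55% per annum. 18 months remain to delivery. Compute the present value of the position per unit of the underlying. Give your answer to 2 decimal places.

Current fair forward for the remaining 18 months: F = S·e^((r − q)·T), (r − q) = 0.0212 − 0.0355 = -0.0143
F = 158.39 · e^(-0.0143 × 18/12) = 158.39 × 0.978778 = 155.0286
Value of long forward = (F − K)·e^(−rT) = (155.0286 − 173.47) · e^(−0.0212·18/12)
= -18.4414 × 0.968700 = -17.86

-€17.86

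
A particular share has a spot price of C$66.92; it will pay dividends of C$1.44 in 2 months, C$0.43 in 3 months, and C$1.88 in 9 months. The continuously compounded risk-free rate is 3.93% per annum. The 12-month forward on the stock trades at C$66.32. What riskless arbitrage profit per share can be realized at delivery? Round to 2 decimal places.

PV(dividends) I = 1.44·e^(−0.0393·2/12) + 0.43·e^(−0.0393·3/12) + 1.88·e^(−0.0393·9/12) = 3.6818
Fair forward F* = (S − I)·e^(rT) = (66.92 − 3.6818)·e^0.039300 = 63.2382 × 1.040082 = 65.7729
Market C$66.32 > fair 65.7729: forward overpriced → cash-and-carry (borrow at r, buy the stock and collect the dividends, short the forward).
Profit at T = |F_mkt − F*| = |66.32 − 65.7729| = C$0.55 per share

C$0.55 per share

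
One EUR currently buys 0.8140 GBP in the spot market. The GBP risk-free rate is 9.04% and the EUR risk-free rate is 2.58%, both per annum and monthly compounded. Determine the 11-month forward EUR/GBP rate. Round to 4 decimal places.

0.8634

By covered interest parity, F = S · (1+r_GBP/12)^(12T) / (1+r_EUR/12)^(12T)
= 0.8140 × 1.086060 / 1.023906 = 0.8140 × 1.060703
F = 0.8634 GBP per EUR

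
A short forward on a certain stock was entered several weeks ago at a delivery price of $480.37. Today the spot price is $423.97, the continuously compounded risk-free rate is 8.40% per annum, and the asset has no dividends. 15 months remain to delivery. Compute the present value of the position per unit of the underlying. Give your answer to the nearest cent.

Current fair forward for the remaining 15 months: F = S·e^(r·T), r = 0.0840
F = 423.97 · e^(0.0840 × 15/12) = 423.97 × 1.110711 = 470.9081
Value of long forward = (F − K)·e^(−rT) = (470.9081 − 480.37) · e^(−0.0840·15/12)
= -9.4619 × 0.900325 = -8.52
Short position value = −(long value) = $8.52

$8.52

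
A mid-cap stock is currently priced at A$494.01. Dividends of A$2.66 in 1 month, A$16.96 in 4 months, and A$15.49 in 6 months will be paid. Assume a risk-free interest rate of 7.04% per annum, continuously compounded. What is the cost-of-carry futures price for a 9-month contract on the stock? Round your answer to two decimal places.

PV(dividends) I = 2.66·e^(−0.0704·1/12) + 16.96·e^(−0.0704·4/12) + 15.49·e^(−0.0704·6/12)
I = 2.6444 + 16.5666 + 14.9542 = 34.1652
F = (S − I)·e^(rT) = (494.01 − 34.1652) · e^(0.0704·9/12)
= 459.8448 · e^0.052800 = 459.8448 × 1.054219 = A$484.78

A$484.78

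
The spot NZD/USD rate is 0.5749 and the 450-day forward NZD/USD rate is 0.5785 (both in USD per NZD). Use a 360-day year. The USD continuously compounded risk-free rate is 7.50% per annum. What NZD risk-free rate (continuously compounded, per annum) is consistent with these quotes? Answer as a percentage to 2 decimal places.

7.00%

F = S·e^((r_USD − r_NZD)T) ⇒ r_NZD = r_USD − ln(F/S)/T
ln(0.5785/0.5749) = 0.006242; /(450/360) = 0.004994
r_NZD = 0.0750 − 0.004994 = 0.070006
r_NZD = 7.00%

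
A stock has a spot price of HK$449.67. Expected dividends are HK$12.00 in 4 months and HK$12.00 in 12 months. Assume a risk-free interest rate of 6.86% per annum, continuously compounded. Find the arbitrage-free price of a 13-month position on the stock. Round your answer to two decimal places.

HK$459.66

PV(dividends) I = 12.00·e^(−0.0686·4/12) + 12.00·e^(−0.0686·12/12)
I = 11.7287 + 11.2044 = 22.9331
F = (S − I)·e^(rT) = (449.67 − 22.9331) · e^(0.0686·13/12)
= 426.7369 · e^0.074317 = 426.7369 × 1.077148 = HK$459.66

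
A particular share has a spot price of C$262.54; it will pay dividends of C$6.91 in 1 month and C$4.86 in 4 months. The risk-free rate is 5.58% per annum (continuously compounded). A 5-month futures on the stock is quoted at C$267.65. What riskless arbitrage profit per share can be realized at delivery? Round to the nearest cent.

PV(dividends) I = 6.91·e^(−0.0558·1/12) + 4.86·e^(−0.0558·4/12) = 11.6484
Fair futures F* = (S − I)·e^(rT) = (262.54 − 11.6484)·e^0.023250 = 250.8916 × 1.023522 = 256.7931
Market C$267.65 > fair 256.7931: forward overpriced → cash-and-carry (borrow at r, buy the stock and collect the dividends, short the forward).
Profit at T = |F_mkt − F*| = |267.65 − 256.7931| = C$10.86 per share

C$10.86 per share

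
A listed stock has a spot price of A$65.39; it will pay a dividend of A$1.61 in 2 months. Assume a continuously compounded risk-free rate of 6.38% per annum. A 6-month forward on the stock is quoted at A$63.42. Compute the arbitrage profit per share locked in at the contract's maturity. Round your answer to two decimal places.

A$2.44 per share

PV(dividends) I = 1.61·e^(−0.0638·2/12) = 1.5930
Fair forward F* = (S − I)·e^(rT) = (65.39 − 1.5930)·e^0.031900 = 63.7970 × 1.032414 = 65.8649
Market A$63.42 < fair 65.8649: forward underpriced → reverse cash-and-carry (short the stock, invest proceeds at r, pay the dividends, go long the forward).
Profit at T = |F_mkt − F*| = |63.42 − 65.8649| = A$2.44 per share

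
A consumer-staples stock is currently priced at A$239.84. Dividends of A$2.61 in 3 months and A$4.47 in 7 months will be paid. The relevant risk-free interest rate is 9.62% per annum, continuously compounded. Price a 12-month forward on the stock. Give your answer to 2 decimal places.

PV(dividends) I = 2.61·e^(−0.0962·3/12) + 4.47·e^(−0.0962·7/12)
I = 2.5480 + 4.2261 = 6.7741
F = (S − I)·e^(rT) = (239.84 − 6.7741) · e^(0.0962·12/12)
= 233.0659 · e^0.096200 = 233.0659 × 1.100979 = A$256.60

A$256.60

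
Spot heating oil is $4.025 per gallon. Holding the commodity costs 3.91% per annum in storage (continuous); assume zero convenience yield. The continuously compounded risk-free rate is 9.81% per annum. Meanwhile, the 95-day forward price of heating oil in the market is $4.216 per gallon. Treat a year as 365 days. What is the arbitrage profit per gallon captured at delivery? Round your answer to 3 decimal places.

Fair forward: F* = S·e^(carry·T), with carry = (r + u) = 0.0981 + 0.0391 = 0.1372
F* = 4.025 · e^(0.1372 × 95/365) = 4.025 · e^0.035710 = 4.025 × 1.036355 = $4.1713
Market $4.216 > fair $4.1713: forward overpriced → cash-and-carry (buy spot, short the forward).
At maturity, profit = |F_mkt − F*| = |4.216 − 4.1713| = $0.045 per gallon

$0.045 per gallon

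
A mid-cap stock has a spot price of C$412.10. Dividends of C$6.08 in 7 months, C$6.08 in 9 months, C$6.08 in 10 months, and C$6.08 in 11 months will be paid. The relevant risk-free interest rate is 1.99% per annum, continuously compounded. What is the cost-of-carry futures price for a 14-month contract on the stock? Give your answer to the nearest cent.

PV(dividends) I = 6.08·e^(−0.0199·7/12) + 6.08·e^(−0.0199·9/12) + 6.08·e^(−0.0199·10/12) + 6.08·e^(−0.0199·11/12)
I = 6.0098 + 5.9899 + 5.9800 + 5.9701 = 23.9498
F = (S − I)·e^(rT) = (412.10 − 23.9498) · e^(0.0199·14/12)
= 388.1502 · e^0.023217 = 388.1502 × 1.023489 = C$397.27

C$397.27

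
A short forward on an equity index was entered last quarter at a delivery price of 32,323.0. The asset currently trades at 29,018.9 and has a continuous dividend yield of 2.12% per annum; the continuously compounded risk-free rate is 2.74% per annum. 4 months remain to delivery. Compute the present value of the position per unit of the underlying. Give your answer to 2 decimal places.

Current fair forward for the remaining 4 months: F = S·e^((r − q)·T), (r − q) = 0.0274 − 0.0212 = 0.0062
F = 29018.9 · e^(0.0062 × 4/12) = 29018.9 × 1.00206880 = 29078.9343
Value of long forward = (F − K)·e^(−rT) = (29078.9343 − 32323.0) · e^(−0.0274·4/12)
= -3244.0657 × 0.99090825 = -3214.57
Short position value = −(long value) = 3214.57

3214.57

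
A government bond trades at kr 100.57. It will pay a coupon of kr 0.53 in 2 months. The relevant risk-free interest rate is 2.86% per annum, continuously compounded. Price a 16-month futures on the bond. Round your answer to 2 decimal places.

kr 103.93

PV(coupons) I = 0.53·e^(−0.0286·2/12)
I = 0.5275
F = (S − I)·e^(rT) = (100.57 − 0.5275) · e^(0.0286·16/12)
= 100.0425 · e^0.038133 = 100.0425 × 1.038869 = kr 103.93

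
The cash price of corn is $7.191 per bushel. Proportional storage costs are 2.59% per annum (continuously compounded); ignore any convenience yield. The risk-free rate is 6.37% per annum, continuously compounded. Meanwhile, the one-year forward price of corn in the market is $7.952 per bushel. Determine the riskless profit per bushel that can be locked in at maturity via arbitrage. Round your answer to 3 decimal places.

Fair forward: F* = S·e^(carry·T), with carry = (r + u) = 0.0637 + 0.0259 = 0.0896
F* = 7.191 · e^(0.0896 × 12/12) = 7.191 · e^0.089600 = 7.191 × 1.093737 = $7.8651
Market $7.952 > fair $7.8651: forward overpriced → cash-and-carry (buy spot, short the forward).
At maturity, profit = |F_mkt − F*| = |7.952 − 7.8651| = $0.087 per bushel

$0.087 per bushel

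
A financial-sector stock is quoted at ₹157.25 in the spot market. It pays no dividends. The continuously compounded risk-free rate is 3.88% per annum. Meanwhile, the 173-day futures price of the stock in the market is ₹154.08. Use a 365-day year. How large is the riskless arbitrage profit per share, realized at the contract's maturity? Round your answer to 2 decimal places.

₹6.09 per share

Fair futures: F* = S·e^(carry·T), with carry = r = 0.0388
F* = 157.25 · e^(0.0388 × 173/365) = 157.25 · e^0.018390 = 157.25 × 1.018560 = ₹160.1686
Market ₹154.08 < fair ₹160.1686: forward underpriced → reverse cash-and-carry (short spot, go long the forward).
At maturity, profit = |F_mkt − F*| = |154.08 − 160.1686| = ₹6.09 per share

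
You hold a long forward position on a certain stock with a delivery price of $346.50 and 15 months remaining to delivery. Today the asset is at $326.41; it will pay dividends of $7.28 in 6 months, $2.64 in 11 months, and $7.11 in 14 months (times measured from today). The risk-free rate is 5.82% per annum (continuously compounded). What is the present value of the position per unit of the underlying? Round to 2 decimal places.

PV(remaining dividends) I = 7.28·e^(−0.0582·6/12) + 2.64·e^(−0.0582·11/12) + 7.11·e^(−0.0582·14/12) = 16.2173
Current forward F = (S − I)·e^(rT) = (326.41 − 16.2173)·e^(0.0582·15/12) = 310.1927 × 1.075462 = 333.6005
Value (long) = (F − K)·e^(−rT) = (333.6005 − 346.50) × 0.929833 = -11.9944
Value = -$11.99

-$11.99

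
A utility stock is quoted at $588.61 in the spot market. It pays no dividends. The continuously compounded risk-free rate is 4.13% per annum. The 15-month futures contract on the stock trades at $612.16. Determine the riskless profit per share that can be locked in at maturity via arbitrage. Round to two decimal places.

$7.64 per share

Fair futures: F* = S·e^(carry·T), with carry = r = 0.0413
F* = 588.61 · e^(0.0413 × 15/12) = 588.61 · e^0.051625 = 588.61 × 1.052981 = $619.7951
Market $612.16 < fair $619.7951: forward underpriced → reverse cash-and-carry (short spot, go long the forward).
At maturity, profit = |F_mkt − F*| = |612.16 − 619.7951| = $7.64 per share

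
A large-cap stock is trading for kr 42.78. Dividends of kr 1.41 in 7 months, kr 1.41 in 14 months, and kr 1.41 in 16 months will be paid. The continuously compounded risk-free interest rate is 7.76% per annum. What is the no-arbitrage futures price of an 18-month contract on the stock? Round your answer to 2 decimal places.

PV(dividends) I = 1.41·e^(−0.0776·7/12) + 1.41·e^(−0.0776·14/12) + 1.41·e^(−0.0776·16/12)
I = 1.3476 + 1.2880 + 1.2714 = 3.9070
F = (S − I)·e^(rT) = (42.78 − 3.9070) · e^(0.0776·18/12)
= 38.8730 · e^0.116400 = 38.8730 × 1.123445 = kr 43.67

kr 43.67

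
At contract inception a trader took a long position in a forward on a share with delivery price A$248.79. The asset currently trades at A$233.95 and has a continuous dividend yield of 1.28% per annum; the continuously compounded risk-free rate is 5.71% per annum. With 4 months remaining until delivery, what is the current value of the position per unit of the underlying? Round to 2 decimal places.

-A$11.15

Current fair forward for the remaining 4 months: F = S·e^((r − q)·T), (r − q) = 0.0571 − 0.0128 = 0.0443
F = 233.95 · e^(0.0443 × 4/12) = 233.95 × 1.014876 = 237.4302
Value of long forward = (F − K)·e^(−rT) = (237.4302 − 248.79) · e^(−0.0571·4/12)
= -11.3598 × 0.981147 = -11.15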